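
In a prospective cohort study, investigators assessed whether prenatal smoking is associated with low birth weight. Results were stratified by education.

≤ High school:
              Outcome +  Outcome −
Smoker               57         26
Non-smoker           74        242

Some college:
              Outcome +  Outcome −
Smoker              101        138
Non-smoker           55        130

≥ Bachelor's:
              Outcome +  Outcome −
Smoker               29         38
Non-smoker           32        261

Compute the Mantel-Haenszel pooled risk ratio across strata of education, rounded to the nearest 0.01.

RR_MH = Σ(aᵢ·n₀ᵢ/nᵢ) / Σ(cᵢ·n₁ᵢ/nᵢ), with n₁ᵢ = aᵢ+bᵢ (exposed), n₀ᵢ = cᵢ+dᵢ (unexposed), nᵢ = n₁ᵢ+n₀ᵢ.
Stratum 1 (≤ High school): n₁ = 83, n₀ = 316, n = 399; a·n₀/n = 57·316/399 = 45.1429; c·n₁/n = 74·83/399 = 15.3935
Stratum 2 (Some college): n₁ = 239, n₀ = 185, n = 424; a·n₀/n = 101·185/424 = 44.0684; c·n₁/n = 55·239/424 = 31.0024
Stratum 3 (≥ Bachelor's): n₁ = 67, n₀ = 293, n = 360; a·n₀/n = 29·293/360 = 23.6028; c·n₁/n = 32·67/360 = 5.9556
RR_MH = (45.1429 + 44.0684 + 23.6028) / (15.3935 + 31.0024 + 5.9556) = 112.8140 / 52.3514 = 2.15494

2.15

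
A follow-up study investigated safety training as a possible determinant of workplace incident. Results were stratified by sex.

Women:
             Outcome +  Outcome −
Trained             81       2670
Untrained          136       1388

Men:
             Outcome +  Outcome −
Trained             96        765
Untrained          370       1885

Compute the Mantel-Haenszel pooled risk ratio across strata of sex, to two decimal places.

RR_MH = Σ(aᵢ·n₀ᵢ/nᵢ) / Σ(cᵢ·n₁ᵢ/nᵢ), with n₁ᵢ = aᵢ+bᵢ (exposed), n₀ᵢ = cᵢ+dᵢ (unexposed), nᵢ = n₁ᵢ+n₀ᵢ.
Stratum 1 (Women): n₁ = 2751, n₀ = 1524, n = 4275; a·n₀/n = 81·1524/4275 = 28.8758; c·n₁/n = 136·2751/4275 = 87.5172
Stratum 2 (Men): n₁ = 861, n₀ = 2255, n = 3116; a·n₀/n = 96·2255/3116 = 69.4737; c·n₁/n = 370·861/3116 = 102.2368
RR_MH = (28.8758 + 69.4737) / (87.5172 + 102.2368) = 98.3495 / 189.7540 = 0.51830

0.52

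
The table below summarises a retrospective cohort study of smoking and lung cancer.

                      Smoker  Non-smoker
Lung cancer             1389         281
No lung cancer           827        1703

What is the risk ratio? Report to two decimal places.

4.43

Reading the table with exposure as columns: a = 1389 (Smoker, case), b = 827 (Smoker, non-case), c = 281 (Non-smoker, case), d = 1703.
Risk in exposed = 1389/2216 = 0.62681; risk in unexposed = 281/1984 = 0.14163.
RR = 0.62681 / 0.14163 = 4.42556
The risk among the exposed is 4.43 times that among the unexposed.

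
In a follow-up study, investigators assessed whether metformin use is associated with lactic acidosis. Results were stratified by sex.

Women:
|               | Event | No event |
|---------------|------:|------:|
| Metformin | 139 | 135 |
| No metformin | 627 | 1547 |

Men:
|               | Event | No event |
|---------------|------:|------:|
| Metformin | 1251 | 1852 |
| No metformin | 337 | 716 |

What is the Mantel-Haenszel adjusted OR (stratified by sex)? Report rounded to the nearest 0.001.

1.642

OR_MH = Σ(aᵢdᵢ/nᵢ) / Σ(bᵢcᵢ/nᵢ), where nᵢ is the stratum total.
Stratum 1 (Women): n = 2448; a·d/n = 139·1547/2448 = 87.8403; b·c/n = 135·627/2448 = 34.5772
Stratum 2 (Men): n = 4156; a·d/n = 1251·716/4156 = 215.5236; b·c/n = 1852·337/4156 = 150.1742
OR_MH = (87.8403 + 215.5236) / (34.5772 + 150.1742) = 303.3639 / 184.7514 = 1.64201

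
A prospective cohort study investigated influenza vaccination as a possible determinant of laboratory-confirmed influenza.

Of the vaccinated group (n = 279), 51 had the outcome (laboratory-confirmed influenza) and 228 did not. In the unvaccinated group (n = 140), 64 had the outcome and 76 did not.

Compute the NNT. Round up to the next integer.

4

Risk in treated group = 51/279 = 0.18280; risk in control = 64/140 = 0.45714.
Absolute risk reduction = 0.45714 − 0.18280 = 0.27435
NNT = 1 / ARR = 1 / 0.27435 = 3.645 → round up → 4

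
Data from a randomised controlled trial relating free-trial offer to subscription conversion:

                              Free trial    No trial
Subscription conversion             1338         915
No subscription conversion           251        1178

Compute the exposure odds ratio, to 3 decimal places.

6.863

Reading the table with exposure as columns: a = 1338 (Free trial, case), b = 251 (Free trial, non-case), c = 915 (No trial, case), d = 1178.
OR = (a·d)/(b·c) = (1338 × 1178) / (251 × 915) = 1576164 / 229665 = 6.86288
The odds of subscription conversion are about 6.86 times as high in the free trial group.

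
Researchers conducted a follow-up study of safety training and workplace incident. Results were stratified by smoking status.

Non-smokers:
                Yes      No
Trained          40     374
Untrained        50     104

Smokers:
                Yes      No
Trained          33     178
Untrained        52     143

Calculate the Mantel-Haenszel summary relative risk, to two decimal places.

0.42

RR_MH = Σ(aᵢ·n₀ᵢ/nᵢ) / Σ(cᵢ·n₁ᵢ/nᵢ), with n₁ᵢ = aᵢ+bᵢ (exposed), n₀ᵢ = cᵢ+dᵢ (unexposed), nᵢ = n₁ᵢ+n₀ᵢ.
Stratum 1 (Non-smokers): n₁ = 414, n₀ = 154, n = 568; a·n₀/n = 40·154/568 = 10.8451; c·n₁/n = 50·414/568 = 36.4437
Stratum 2 (Smokers): n₁ = 211, n₀ = 195, n = 406; a·n₀/n = 33·195/406 = 15.8498; c·n₁/n = 52·211/406 = 27.0246
RR_MH = (10.8451 + 15.8498) / (36.4437 + 27.0246) = 26.6948 / 63.4683 = 0.42060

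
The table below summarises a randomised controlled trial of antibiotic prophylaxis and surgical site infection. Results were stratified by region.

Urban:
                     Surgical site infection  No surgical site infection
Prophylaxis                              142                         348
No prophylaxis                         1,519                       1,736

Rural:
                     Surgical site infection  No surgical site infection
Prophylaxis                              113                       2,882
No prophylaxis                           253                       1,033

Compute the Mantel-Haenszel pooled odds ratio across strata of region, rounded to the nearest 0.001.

0.299

OR_MH = Σ(aᵢdᵢ/nᵢ) / Σ(bᵢcᵢ/nᵢ), where nᵢ is the stratum total.
Stratum 1 (Urban): n = 3745; a·d/n = 142·1736/3745 = 65.8243; b·c/n = 348·1519/3745 = 141.1514
Stratum 2 (Rural): n = 4281; a·d/n = 113·1033/4281 = 27.2668; b·c/n = 2882·253/4281 = 170.3214
OR_MH = (65.8243 + 27.2668) / (141.1514 + 170.3214) = 93.0911 / 311.4728 = 0.29887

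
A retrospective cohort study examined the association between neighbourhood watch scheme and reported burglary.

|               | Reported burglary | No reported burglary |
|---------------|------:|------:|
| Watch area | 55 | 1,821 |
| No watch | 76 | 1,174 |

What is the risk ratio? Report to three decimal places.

Cells: a = 55, b = 1821, c = 76, d = 1174.
Risk in exposed = 55/1876 = 0.02932; risk in unexposed = 76/1250 = 0.06080.
RR = 0.02932 / 0.06080 = 0.48220
The risk is 52% lower among the exposed than among the unexposed.

0.482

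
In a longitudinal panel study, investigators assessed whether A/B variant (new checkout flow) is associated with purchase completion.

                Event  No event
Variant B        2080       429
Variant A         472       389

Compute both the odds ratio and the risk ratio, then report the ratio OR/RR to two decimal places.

2.64

Cells: a = 2080, b = 429, c = 472, d = 389.
OR = (2080·389)/(429·472) = 809120/202488 = 3.99589
Risk in exposed = 2080/2509 = 0.82902; risk in unexposed = 472/861 = 0.54820; RR = 1.51225
OR/RR = 3.99589 / 1.51225 = 2.64235
The outcome is not rare, so the OR lies further from 1 than the RR.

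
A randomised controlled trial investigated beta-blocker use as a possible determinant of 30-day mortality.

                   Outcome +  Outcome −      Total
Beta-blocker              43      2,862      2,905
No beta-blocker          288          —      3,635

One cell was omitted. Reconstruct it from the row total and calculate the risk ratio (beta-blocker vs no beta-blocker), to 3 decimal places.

The missing cell is in the unexposed row: 3635 − 288 = 3347.
So a = 43, b = 2862, c = 288, d = 3347.
RR = [a/(a+b)] / [c/(c+d)] = (43/2905) / (288/3635) = 0.01480/0.07923 = 0.18682

0.187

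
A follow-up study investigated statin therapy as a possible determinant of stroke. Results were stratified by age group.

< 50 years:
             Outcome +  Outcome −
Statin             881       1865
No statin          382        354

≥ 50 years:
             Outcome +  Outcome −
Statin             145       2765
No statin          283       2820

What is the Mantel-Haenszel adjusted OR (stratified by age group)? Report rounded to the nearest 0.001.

0.471

OR_MH = Σ(aᵢdᵢ/nᵢ) / Σ(bᵢcᵢ/nᵢ), where nᵢ is the stratum total.
Stratum 1 (< 50 years): n = 3482; a·d/n = 881·354/3482 = 89.5675; b·c/n = 1865·382/3482 = 204.6037
Stratum 2 (≥ 50 years): n = 6013; a·d/n = 145·2820/6013 = 68.0027; b·c/n = 2765·283/6013 = 130.1339
OR_MH = (89.5675 + 68.0027) / (204.6037 + 130.1339) = 157.5702 / 334.7376 = 0.47073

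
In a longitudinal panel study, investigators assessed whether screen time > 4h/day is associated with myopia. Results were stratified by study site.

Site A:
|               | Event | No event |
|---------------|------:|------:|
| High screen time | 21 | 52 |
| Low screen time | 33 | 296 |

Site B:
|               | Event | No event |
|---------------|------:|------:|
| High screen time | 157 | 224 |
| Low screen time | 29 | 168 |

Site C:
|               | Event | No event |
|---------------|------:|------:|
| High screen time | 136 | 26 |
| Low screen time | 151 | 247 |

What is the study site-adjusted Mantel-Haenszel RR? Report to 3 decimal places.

RR_MH = Σ(aᵢ·n₀ᵢ/nᵢ) / Σ(cᵢ·n₁ᵢ/nᵢ), with n₁ᵢ = aᵢ+bᵢ (exposed), n₀ᵢ = cᵢ+dᵢ (unexposed), nᵢ = n₁ᵢ+n₀ᵢ.
Stratum 1 (Site A): n₁ = 73, n₀ = 329, n = 402; a·n₀/n = 21·329/402 = 17.1866; c·n₁/n = 33·73/402 = 5.9925
Stratum 2 (Site B): n₁ = 381, n₀ = 197, n = 578; a·n₀/n = 157·197/578 = 53.5104; c·n₁/n = 29·381/578 = 19.1159
Stratum 3 (Site C): n₁ = 162, n₀ = 398, n = 560; a·n₀/n = 136·398/560 = 96.6571; c·n₁/n = 151·162/560 = 43.6821
RR_MH = (17.1866 + 53.5104 + 96.6571) / (5.9925 + 19.1159 + 43.6821) = 167.3541 / 68.7906 = 2.43280

2.433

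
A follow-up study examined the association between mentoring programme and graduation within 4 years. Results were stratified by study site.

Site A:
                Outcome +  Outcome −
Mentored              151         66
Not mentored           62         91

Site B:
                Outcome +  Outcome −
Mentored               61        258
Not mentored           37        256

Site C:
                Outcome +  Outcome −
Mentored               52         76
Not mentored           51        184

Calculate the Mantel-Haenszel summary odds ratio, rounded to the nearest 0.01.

2.38

OR_MH = Σ(aᵢdᵢ/nᵢ) / Σ(bᵢcᵢ/nᵢ), where nᵢ is the stratum total.
Stratum 1 (Site A): n = 370; a·d/n = 151·91/370 = 37.1378; b·c/n = 66·62/370 = 11.0595
Stratum 2 (Site B): n = 612; a·d/n = 61·256/612 = 25.5163; b·c/n = 258·37/612 = 15.5980
Stratum 3 (Site C): n = 363; a·d/n = 52·184/363 = 26.3581; b·c/n = 76·51/363 = 10.6777
OR_MH = (37.1378 + 25.5163 + 26.3581) / (11.0595 + 15.5980 + 10.6777) = 89.0123 / 37.3352 = 2.38414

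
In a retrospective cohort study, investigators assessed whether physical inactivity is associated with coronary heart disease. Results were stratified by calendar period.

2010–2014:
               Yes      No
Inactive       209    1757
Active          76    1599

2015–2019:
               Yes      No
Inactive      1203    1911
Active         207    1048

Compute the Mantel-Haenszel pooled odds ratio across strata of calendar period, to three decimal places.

2.990

OR_MH = Σ(aᵢdᵢ/nᵢ) / Σ(bᵢcᵢ/nᵢ), where nᵢ is the stratum total.
Stratum 1 (2010–2014): n = 3641; a·d/n = 209·1599/3641 = 91.7855; b·c/n = 1757·76/3641 = 36.6745
Stratum 2 (2015–2019): n = 4369; a·d/n = 1203·1048/4369 = 288.5658; b·c/n = 1911·207/4369 = 90.5418
OR_MH = (91.7855 + 288.5658) / (36.6745 + 90.5418) = 380.3513 / 127.2163 = 2.98980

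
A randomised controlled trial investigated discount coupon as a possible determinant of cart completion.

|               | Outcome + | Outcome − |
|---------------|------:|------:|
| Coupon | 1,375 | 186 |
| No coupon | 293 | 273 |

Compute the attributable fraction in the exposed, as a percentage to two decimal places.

41.23

Cells: a = 1375, b = 186, c = 293, d = 273.
Risk in exposed = 1375/1561 = 0.88085; risk in unexposed = 293/566 = 0.51767.
RR = 0.88085/0.51767 = 1.70157
AR% = (RR − 1)/RR × 100 = (1.70157 − 1)/1.70157 × 100 = 41.2306%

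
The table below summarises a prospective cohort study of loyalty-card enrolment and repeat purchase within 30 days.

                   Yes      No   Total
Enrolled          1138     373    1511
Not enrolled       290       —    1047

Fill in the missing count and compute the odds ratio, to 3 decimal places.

7.964

The missing cell is in the unexposed row: 1047 − 290 = 757.
So a = 1138, b = 373, c = 290, d = 757.
OR = (a·d)/(b·c) = (1138 × 757) / (373 × 290) = 861466 / 108170 = 7.96400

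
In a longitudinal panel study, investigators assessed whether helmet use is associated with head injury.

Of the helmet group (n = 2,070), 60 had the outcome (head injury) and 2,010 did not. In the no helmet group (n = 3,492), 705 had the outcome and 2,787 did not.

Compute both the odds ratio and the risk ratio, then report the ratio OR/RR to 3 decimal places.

0.822

From the description: a = 60, b = 2010, c = 705, d = 2787.
OR = (60·2787)/(2010·705) = 167220/1417050 = 0.11801
Risk in exposed = 60/2070 = 0.02899; risk in unexposed = 705/3492 = 0.20189; RR = 0.14357
OR/RR = 0.11801 / 0.14357 = 0.82193
The outcome is not rare, so the OR lies further from 1 than the RR.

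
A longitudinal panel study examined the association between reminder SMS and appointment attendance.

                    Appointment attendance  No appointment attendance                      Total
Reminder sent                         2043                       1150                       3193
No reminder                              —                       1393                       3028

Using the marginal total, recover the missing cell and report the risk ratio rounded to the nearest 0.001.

The missing cell is in the unexposed row: 3028 − 1393 = 1635.
So a = 2043, b = 1150, c = 1635, d = 1393.
RR = [a/(a+b)] / [c/(c+d)] = (2043/3193) / (1635/3028) = 0.63984/0.53996 = 1.18497

1.185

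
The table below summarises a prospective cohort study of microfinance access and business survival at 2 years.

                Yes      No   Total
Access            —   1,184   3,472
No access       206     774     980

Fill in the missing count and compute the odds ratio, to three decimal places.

7.261

The missing cell is in the exposed row: 3472 − 1184 = 2288.
So a = 2288, b = 1184, c = 206, d = 774.
OR = (a·d)/(b·c) = (2288 × 774) / (1184 × 206) = 1770912 / 243904 = 7.26069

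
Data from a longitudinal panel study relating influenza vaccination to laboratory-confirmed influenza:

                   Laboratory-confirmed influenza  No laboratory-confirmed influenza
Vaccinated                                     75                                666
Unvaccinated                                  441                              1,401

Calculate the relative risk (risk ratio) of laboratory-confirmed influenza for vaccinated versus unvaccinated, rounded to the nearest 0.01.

0.42

Cells: a = 75, b = 666, c = 441, d = 1401.
Risk in exposed = 75/741 = 0.10121; risk in unexposed = 441/1842 = 0.23941.
RR = 0.10121 / 0.23941 = 0.42276
The risk is 58% lower among the exposed than among the unexposed.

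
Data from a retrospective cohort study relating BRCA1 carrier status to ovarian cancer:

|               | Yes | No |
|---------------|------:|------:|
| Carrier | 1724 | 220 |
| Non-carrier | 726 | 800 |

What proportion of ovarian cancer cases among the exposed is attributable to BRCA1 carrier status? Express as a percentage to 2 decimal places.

46.35

Cells: a = 1724, b = 220, c = 726, d = 800.
Risk in exposed = 1724/1944 = 0.88683; risk in unexposed = 726/1526 = 0.47575.
RR = 0.88683/0.47575 = 1.86406
AR% = (RR − 1)/RR × 100 = (1.86406 − 1)/1.86406 × 100 = 46.3535%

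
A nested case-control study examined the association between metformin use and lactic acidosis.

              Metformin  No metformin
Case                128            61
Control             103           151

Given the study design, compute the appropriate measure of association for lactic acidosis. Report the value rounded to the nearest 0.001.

3.076

Reading the table with exposure as columns: a = 128 (Metformin, case), b = 103 (Metformin, non-case), c = 61 (No metformin, case), d = 151.
This is a nested case-control study: participants were sampled on outcome status, so risks in the source population cannot be estimated directly — relative risk is not valid here. The odds ratio is the appropriate measure.
OR = (a·d)/(b·c) = (128 × 151) / (103 × 61) = 19328 / 6283 = 3.07624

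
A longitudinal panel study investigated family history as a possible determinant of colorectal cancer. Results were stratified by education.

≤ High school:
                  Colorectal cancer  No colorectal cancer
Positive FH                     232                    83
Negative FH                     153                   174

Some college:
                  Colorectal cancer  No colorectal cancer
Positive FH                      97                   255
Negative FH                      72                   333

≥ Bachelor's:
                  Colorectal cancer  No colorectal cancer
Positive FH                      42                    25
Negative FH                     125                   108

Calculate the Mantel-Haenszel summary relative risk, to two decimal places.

1.49

RR_MH = Σ(aᵢ·n₀ᵢ/nᵢ) / Σ(cᵢ·n₁ᵢ/nᵢ), with n₁ᵢ = aᵢ+bᵢ (exposed), n₀ᵢ = cᵢ+dᵢ (unexposed), nᵢ = n₁ᵢ+n₀ᵢ.
Stratum 1 (≤ High school): n₁ = 315, n₀ = 327, n = 642; a·n₀/n = 232·327/642 = 118.1682; c·n₁/n = 153·315/642 = 75.0701
Stratum 2 (Some college): n₁ = 352, n₀ = 405, n = 757; a·n₀/n = 97·405/757 = 51.8956; c·n₁/n = 72·352/757 = 33.4795
Stratum 3 (≥ Bachelor's): n₁ = 67, n₀ = 233, n = 300; a·n₀/n = 42·233/300 = 32.6200; c·n₁/n = 125·67/300 = 27.9167
RR_MH = (118.1682 + 51.8956 + 32.6200) / (75.0701 + 33.4795 + 27.9167) = 202.6839 / 136.4663 = 1.48523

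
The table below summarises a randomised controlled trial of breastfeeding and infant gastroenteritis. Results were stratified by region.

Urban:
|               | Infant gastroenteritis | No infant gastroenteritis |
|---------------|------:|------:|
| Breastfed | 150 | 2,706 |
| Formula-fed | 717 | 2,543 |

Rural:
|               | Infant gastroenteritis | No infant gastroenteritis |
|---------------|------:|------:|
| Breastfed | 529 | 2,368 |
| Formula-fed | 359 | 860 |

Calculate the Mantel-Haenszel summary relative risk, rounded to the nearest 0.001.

0.403

RR_MH = Σ(aᵢ·n₀ᵢ/nᵢ) / Σ(cᵢ·n₁ᵢ/nᵢ), with n₁ᵢ = aᵢ+bᵢ (exposed), n₀ᵢ = cᵢ+dᵢ (unexposed), nᵢ = n₁ᵢ+n₀ᵢ.
Stratum 1 (Urban): n₁ = 2856, n₀ = 3260, n = 6116; a·n₀/n = 150·3260/6116 = 79.9542; c·n₁/n = 717·2856/6116 = 334.8188
Stratum 2 (Rural): n₁ = 2897, n₀ = 1219, n = 4116; a·n₀/n = 529·1219/4116 = 156.6693; c·n₁/n = 359·2897/4116 = 252.6781
RR_MH = (79.9542 + 156.6693) / (334.8188 + 252.6781) = 236.6236 / 587.4969 = 0.40277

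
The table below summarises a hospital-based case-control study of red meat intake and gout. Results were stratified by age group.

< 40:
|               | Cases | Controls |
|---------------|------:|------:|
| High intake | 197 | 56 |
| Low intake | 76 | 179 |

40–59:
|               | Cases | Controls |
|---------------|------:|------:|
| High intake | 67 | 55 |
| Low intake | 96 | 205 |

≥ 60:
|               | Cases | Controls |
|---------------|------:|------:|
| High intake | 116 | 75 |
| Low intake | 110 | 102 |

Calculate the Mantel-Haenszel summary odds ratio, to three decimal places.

3.175

OR_MH = Σ(aᵢdᵢ/nᵢ) / Σ(bᵢcᵢ/nᵢ), where nᵢ is the stratum total.
Stratum 1 (< 40): n = 508; a·d/n = 197·179/508 = 69.4154; b·c/n = 56·76/508 = 8.3780
Stratum 2 (40–59): n = 423; a·d/n = 67·205/423 = 32.4704; b·c/n = 55·96/423 = 12.4823
Stratum 3 (≥ 60): n = 403; a·d/n = 116·102/403 = 29.3598; b·c/n = 75·110/403 = 20.4715
OR_MH = (69.4154 + 32.4704 + 29.3598) / (8.3780 + 12.4823 + 20.4715) = 131.2456 / 41.3317 = 3.17542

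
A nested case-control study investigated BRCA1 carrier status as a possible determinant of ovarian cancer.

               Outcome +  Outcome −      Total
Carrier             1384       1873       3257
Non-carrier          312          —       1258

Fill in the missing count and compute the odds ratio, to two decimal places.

The missing cell is in the unexposed row: 1258 − 312 = 946.
So a = 1384, b = 1873, c = 312, d = 946.
OR = (a·d)/(b·c) = (1384 × 946) / (1873 × 312) = 1309264 / 584376 = 2.24045

2.24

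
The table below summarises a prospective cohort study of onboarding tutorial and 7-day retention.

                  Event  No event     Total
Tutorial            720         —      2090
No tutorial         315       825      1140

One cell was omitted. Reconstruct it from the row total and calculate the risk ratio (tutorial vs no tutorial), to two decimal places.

1.25

The missing cell is in the exposed row: 2090 − 720 = 1370.
So a = 720, b = 1370, c = 315, d = 825.
RR = [a/(a+b)] / [c/(c+d)] = (720/2090) / (315/1140) = 0.34450/0.27632 = 1.24675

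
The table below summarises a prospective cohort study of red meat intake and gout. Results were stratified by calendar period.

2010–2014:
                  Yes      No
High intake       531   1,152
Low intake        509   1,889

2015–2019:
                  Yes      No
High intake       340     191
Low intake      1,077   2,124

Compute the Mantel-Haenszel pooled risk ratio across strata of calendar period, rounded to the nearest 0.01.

RR_MH = Σ(aᵢ·n₀ᵢ/nᵢ) / Σ(cᵢ·n₁ᵢ/nᵢ), with n₁ᵢ = aᵢ+bᵢ (exposed), n₀ᵢ = cᵢ+dᵢ (unexposed), nᵢ = n₁ᵢ+n₀ᵢ.
Stratum 1 (2010–2014): n₁ = 1683, n₀ = 2398, n = 4081; a·n₀/n = 531·2398/4081 = 312.0162; c·n₁/n = 509·1683/4081 = 209.9111
Stratum 2 (2015–2019): n₁ = 531, n₀ = 3201, n = 3732; a·n₀/n = 340·3201/3732 = 291.6238; c·n₁/n = 1077·531/3732 = 153.2387
RR_MH = (312.0162 + 291.6238) / (209.9111 + 153.2387) = 603.6400 / 363.1498 = 1.66223

1.66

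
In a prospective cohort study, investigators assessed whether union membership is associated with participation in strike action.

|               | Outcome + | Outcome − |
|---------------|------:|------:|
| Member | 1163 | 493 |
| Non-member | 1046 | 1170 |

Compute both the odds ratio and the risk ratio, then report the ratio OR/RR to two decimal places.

1.77

Cells: a = 1163, b = 493, c = 1046, d = 1170.
OR = (1163·1170)/(493·1046) = 1360710/515678 = 2.63868
Risk in exposed = 1163/1656 = 0.70229; risk in unexposed = 1046/2216 = 0.47202; RR = 1.48784
OR/RR = 2.63868 / 1.48784 = 1.77349
The outcome is not rare, so the OR lies further from 1 than the RR.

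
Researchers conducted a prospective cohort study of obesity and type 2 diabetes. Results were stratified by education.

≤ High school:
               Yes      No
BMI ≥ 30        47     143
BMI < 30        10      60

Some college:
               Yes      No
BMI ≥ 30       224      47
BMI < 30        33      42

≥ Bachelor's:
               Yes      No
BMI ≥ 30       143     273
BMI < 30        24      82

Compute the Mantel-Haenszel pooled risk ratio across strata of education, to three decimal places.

RR_MH = Σ(aᵢ·n₀ᵢ/nᵢ) / Σ(cᵢ·n₁ᵢ/nᵢ), with n₁ᵢ = aᵢ+bᵢ (exposed), n₀ᵢ = cᵢ+dᵢ (unexposed), nᵢ = n₁ᵢ+n₀ᵢ.
Stratum 1 (≤ High school): n₁ = 190, n₀ = 70, n = 260; a·n₀/n = 47·70/260 = 12.6538; c·n₁/n = 10·190/260 = 7.3077
Stratum 2 (Some college): n₁ = 271, n₀ = 75, n = 346; a·n₀/n = 224·75/346 = 48.5549; c·n₁/n = 33·271/346 = 25.8468
Stratum 3 (≥ Bachelor's): n₁ = 416, n₀ = 106, n = 522; a·n₀/n = 143·106/522 = 29.0383; c·n₁/n = 24·416/522 = 19.1264
RR_MH = (12.6538 + 48.5549 + 29.0383) / (7.3077 + 25.8468 + 19.1264) = 90.2471 / 52.2809 = 1.72619

1.726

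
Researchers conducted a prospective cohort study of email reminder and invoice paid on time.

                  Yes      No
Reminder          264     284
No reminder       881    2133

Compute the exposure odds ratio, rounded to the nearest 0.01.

Cells: a = 264, b = 284, c = 881, d = 2133.
OR = (a·d)/(b·c) = (264 × 2133) / (284 × 881) = 563112 / 250204 = 2.25061
The odds of invoice paid on time are about 2.25 times as high in the reminder group.

2.25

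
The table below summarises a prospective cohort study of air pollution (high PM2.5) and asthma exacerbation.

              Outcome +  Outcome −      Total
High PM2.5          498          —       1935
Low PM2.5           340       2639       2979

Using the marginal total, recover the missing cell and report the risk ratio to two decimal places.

The missing cell is in the exposed row: 1935 − 498 = 1437.
So a = 498, b = 1437, c = 340, d = 2639.
RR = [a/(a+b)] / [c/(c+d)] = (498/1935) / (340/2979) = 0.25736/0.11413 = 2.25497

2.25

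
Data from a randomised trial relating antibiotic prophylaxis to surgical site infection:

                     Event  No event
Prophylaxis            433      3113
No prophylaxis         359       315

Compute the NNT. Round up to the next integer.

Risk in treated group = 433/3546 = 0.12211; risk in control = 359/674 = 0.53264.
Absolute risk reduction = 0.53264 − 0.12211 = 0.41053
NNT = 1 / ARR = 1 / 0.41053 = 2.436 → round up → 3

3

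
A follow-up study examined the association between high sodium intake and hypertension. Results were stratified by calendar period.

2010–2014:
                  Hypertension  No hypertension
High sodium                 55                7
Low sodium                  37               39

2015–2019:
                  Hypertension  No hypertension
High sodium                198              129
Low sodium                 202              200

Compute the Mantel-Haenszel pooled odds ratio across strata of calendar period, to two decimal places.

1.86

OR_MH = Σ(aᵢdᵢ/nᵢ) / Σ(bᵢcᵢ/nᵢ), where nᵢ is the stratum total.
Stratum 1 (2010–2014): n = 138; a·d/n = 55·39/138 = 15.5435; b·c/n = 7·37/138 = 1.8768
Stratum 2 (2015–2019): n = 729; a·d/n = 198·200/729 = 54.3210; b·c/n = 129·202/729 = 35.7449
OR_MH = (15.5435 + 54.3210) / (1.8768 + 35.7449) = 69.8645 / 37.6217 = 1.85703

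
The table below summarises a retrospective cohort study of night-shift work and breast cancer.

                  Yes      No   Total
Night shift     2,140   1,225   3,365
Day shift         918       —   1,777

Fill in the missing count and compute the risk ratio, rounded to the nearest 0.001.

1.231

The missing cell is in the unexposed row: 1777 − 918 = 859.
So a = 2140, b = 1225, c = 918, d = 859.
RR = [a/(a+b)] / [c/(c+d)] = (2140/3365) / (918/1777) = 0.63596/0.51660 = 1.23104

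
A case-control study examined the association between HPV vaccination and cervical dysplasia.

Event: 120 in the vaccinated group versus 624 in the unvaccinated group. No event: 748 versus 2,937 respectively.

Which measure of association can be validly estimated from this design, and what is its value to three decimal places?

0.755

From the description: a = 120, b = 748, c = 624, d = 2937.
This is a case-control study: participants were sampled on outcome status, so risks in the source population cannot be estimated directly — relative risk is not valid here. The odds ratio is the appropriate measure.
OR = (a·d)/(b·c) = (120 × 2937) / (748 × 624) = 352440 / 466752 = 0.75509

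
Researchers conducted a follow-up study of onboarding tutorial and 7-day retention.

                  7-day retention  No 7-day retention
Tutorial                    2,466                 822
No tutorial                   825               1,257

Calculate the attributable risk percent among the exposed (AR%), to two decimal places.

Cells: a = 2466, b = 822, c = 825, d = 1257.
Risk in exposed = 2466/3288 = 0.75000; risk in unexposed = 825/2082 = 0.39625.
RR = 0.75000/0.39625 = 1.89273
AR% = (RR − 1)/RR × 100 = (1.89273 − 1)/1.89273 × 100 = 47.1662%

47.17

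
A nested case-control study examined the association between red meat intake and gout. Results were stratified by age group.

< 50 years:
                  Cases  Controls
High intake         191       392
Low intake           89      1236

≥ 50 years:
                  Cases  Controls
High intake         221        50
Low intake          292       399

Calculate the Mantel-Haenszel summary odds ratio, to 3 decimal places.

OR_MH = Σ(aᵢdᵢ/nᵢ) / Σ(bᵢcᵢ/nᵢ), where nᵢ is the stratum total.
Stratum 1 (< 50 years): n = 1908; a·d/n = 191·1236/1908 = 123.7296; b·c/n = 392·89/1908 = 18.2851
Stratum 2 (≥ 50 years): n = 962; a·d/n = 221·399/962 = 91.6622; b·c/n = 50·292/962 = 15.1767
OR_MH = (123.7296 + 91.6622) / (18.2851 + 15.1767) = 215.3917 / 33.4618 = 6.43694

6.437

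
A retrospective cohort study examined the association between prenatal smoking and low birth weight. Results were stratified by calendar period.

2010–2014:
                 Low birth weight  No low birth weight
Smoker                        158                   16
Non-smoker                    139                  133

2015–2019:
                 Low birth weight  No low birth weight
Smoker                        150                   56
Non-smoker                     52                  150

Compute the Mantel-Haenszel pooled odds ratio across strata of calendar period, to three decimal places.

8.435

OR_MH = Σ(aᵢdᵢ/nᵢ) / Σ(bᵢcᵢ/nᵢ), where nᵢ is the stratum total.
Stratum 1 (2010–2014): n = 446; a·d/n = 158·133/446 = 47.1166; b·c/n = 16·139/446 = 4.9865
Stratum 2 (2015–2019): n = 408; a·d/n = 150·150/408 = 55.1471; b·c/n = 56·52/408 = 7.1373
OR_MH = (47.1166 + 55.1471) / (4.9865 + 7.1373) = 102.2637 / 12.1238 = 8.43495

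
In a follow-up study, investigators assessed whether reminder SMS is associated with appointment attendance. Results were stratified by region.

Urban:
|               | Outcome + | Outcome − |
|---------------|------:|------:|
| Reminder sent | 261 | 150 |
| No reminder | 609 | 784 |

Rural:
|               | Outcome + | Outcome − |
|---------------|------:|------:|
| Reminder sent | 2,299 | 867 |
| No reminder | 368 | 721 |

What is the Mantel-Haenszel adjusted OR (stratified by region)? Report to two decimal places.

4.00

OR_MH = Σ(aᵢdᵢ/nᵢ) / Σ(bᵢcᵢ/nᵢ), where nᵢ is the stratum total.
Stratum 1 (Urban): n = 1804; a·d/n = 261·784/1804 = 113.4279; b·c/n = 150·609/1804 = 50.6375
Stratum 2 (Rural): n = 4255; a·d/n = 2299·721/4255 = 389.5603; b·c/n = 867·368/4255 = 74.9838
OR_MH = (113.4279 + 389.5603) / (50.6375 + 74.9838) = 502.9882 / 125.6213 = 4.00401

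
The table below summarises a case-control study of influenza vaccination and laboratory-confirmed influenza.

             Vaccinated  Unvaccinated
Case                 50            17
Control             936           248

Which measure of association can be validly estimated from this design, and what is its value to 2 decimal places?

0.78

Reading the table with exposure as columns: a = 50 (Vaccinated, case), b = 936 (Vaccinated, non-case), c = 17 (Unvaccinated, case), d = 248.
This is a case-control study: participants were sampled on outcome status, so risks in the source population cannot be estimated directly — relative risk is not valid here. The odds ratio is the appropriate measure.
OR = (a·d)/(b·c) = (50 × 248) / (936 × 17) = 12400 / 15912 = 0.77929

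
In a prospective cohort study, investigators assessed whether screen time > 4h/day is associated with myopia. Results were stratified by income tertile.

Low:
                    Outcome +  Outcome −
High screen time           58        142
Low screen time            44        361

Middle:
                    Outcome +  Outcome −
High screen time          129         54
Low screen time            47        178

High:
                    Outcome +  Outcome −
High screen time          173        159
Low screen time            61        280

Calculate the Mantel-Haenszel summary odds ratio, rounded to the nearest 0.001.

5.261

OR_MH = Σ(aᵢdᵢ/nᵢ) / Σ(bᵢcᵢ/nᵢ), where nᵢ is the stratum total.
Stratum 1 (Low): n = 605; a·d/n = 58·361/605 = 34.6083; b·c/n = 142·44/605 = 10.3273
Stratum 2 (Middle): n = 408; a·d/n = 129·178/408 = 56.2794; b·c/n = 54·47/408 = 6.2206
Stratum 3 (High): n = 673; a·d/n = 173·280/673 = 71.9762; b·c/n = 159·61/673 = 14.4116
OR_MH = (34.6083 + 56.2794 + 71.9762) / (10.3273 + 6.2206 + 14.4116) = 162.8639 / 30.9595 = 5.26056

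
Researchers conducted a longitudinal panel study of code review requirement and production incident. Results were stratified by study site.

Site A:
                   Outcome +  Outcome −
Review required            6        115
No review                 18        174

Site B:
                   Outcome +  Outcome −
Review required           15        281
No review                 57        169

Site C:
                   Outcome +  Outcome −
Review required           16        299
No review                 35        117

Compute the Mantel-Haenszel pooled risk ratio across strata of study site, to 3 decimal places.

0.245

RR_MH = Σ(aᵢ·n₀ᵢ/nᵢ) / Σ(cᵢ·n₁ᵢ/nᵢ), with n₁ᵢ = aᵢ+bᵢ (exposed), n₀ᵢ = cᵢ+dᵢ (unexposed), nᵢ = n₁ᵢ+n₀ᵢ.
Stratum 1 (Site A): n₁ = 121, n₀ = 192, n = 313; a·n₀/n = 6·192/313 = 3.6805; c·n₁/n = 18·121/313 = 6.9585
Stratum 2 (Site B): n₁ = 296, n₀ = 226, n = 522; a·n₀/n = 15·226/522 = 6.4943; c·n₁/n = 57·296/522 = 32.3218
Stratum 3 (Site C): n₁ = 315, n₀ = 152, n = 467; a·n₀/n = 16·152/467 = 5.2077; c·n₁/n = 35·315/467 = 23.6081
RR_MH = (3.6805 + 6.4943 + 5.2077) / (6.9585 + 32.3218 + 23.6081) = 15.3825 / 62.8884 = 0.24460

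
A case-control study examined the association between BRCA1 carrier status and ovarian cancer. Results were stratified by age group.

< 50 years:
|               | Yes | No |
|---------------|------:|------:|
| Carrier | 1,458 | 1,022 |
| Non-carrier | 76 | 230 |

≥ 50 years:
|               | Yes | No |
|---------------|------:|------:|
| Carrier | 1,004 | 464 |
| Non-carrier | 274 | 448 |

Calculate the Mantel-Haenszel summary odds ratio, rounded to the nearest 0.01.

OR_MH = Σ(aᵢdᵢ/nᵢ) / Σ(bᵢcᵢ/nᵢ), where nᵢ is the stratum total.
Stratum 1 (< 50 years): n = 2786; a·d/n = 1458·230/2786 = 120.3661; b·c/n = 1022·76/2786 = 27.8794
Stratum 2 (≥ 50 years): n = 2190; a·d/n = 1004·448/2190 = 205.3845; b·c/n = 464·274/2190 = 58.0530
OR_MH = (120.3661 + 205.3845) / (27.8794 + 58.0530) = 325.7506 / 85.9324 = 3.79078

3.79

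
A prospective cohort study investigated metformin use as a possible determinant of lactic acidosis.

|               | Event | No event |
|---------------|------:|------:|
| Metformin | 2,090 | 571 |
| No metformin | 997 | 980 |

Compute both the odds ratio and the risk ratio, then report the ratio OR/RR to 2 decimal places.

2.31

Cells: a = 2090, b = 571, c = 997, d = 980.
OR = (2090·980)/(571·997) = 2048200/569287 = 3.59783
Risk in exposed = 2090/2661 = 0.78542; risk in unexposed = 997/1977 = 0.50430; RR = 1.55745
OR/RR = 3.59783 / 1.55745 = 2.31009
The outcome is not rare, so the OR lies further from 1 than the RR.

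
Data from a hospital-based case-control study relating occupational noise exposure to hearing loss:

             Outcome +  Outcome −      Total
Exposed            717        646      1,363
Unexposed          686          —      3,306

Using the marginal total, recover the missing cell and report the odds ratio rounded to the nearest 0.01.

The missing cell is in the unexposed row: 3306 − 686 = 2620.
So a = 717, b = 646, c = 686, d = 2620.
OR = (a·d)/(b·c) = (717 × 2620) / (646 × 686) = 1878540 / 443156 = 4.23900

4.24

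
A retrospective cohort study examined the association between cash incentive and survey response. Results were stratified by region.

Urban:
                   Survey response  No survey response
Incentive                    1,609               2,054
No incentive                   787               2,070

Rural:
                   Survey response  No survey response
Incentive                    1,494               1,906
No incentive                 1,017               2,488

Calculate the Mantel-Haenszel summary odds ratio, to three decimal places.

1.985

OR_MH = Σ(aᵢdᵢ/nᵢ) / Σ(bᵢcᵢ/nᵢ), where nᵢ is the stratum total.
Stratum 1 (Urban): n = 6520; a·d/n = 1609·2070/6520 = 510.8328; b·c/n = 2054·787/6520 = 247.9291
Stratum 2 (Rural): n = 6905; a·d/n = 1494·2488/6905 = 538.3160; b·c/n = 1906·1017/6905 = 280.7244
OR_MH = (510.8328 + 538.3160) / (247.9291 + 280.7244) = 1049.1488 / 528.6535 = 1.98457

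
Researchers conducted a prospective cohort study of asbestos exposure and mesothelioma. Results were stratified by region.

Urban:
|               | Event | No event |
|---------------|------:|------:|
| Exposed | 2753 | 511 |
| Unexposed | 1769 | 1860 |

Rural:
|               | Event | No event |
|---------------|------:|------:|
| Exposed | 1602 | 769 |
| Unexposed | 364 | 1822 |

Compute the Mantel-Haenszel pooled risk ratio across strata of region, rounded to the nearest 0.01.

2.16

RR_MH = Σ(aᵢ·n₀ᵢ/nᵢ) / Σ(cᵢ·n₁ᵢ/nᵢ), with n₁ᵢ = aᵢ+bᵢ (exposed), n₀ᵢ = cᵢ+dᵢ (unexposed), nᵢ = n₁ᵢ+n₀ᵢ.
Stratum 1 (Urban): n₁ = 3264, n₀ = 3629, n = 6893; a·n₀/n = 2753·3629/6893 = 1449.3888; c·n₁/n = 1769·3264/6893 = 837.6637
Stratum 2 (Rural): n₁ = 2371, n₀ = 2186, n = 4557; a·n₀/n = 1602·2186/4557 = 768.4819; c·n₁/n = 364·2371/4557 = 189.3886
RR_MH = (1449.3888 + 768.4819) / (837.6637 + 189.3886) = 2217.8707 / 1027.0523 = 2.15945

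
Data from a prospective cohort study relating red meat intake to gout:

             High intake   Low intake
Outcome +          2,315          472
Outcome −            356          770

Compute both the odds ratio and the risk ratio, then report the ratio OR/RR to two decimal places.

Reading the table with exposure as columns: a = 2315 (High intake, case), b = 356 (High intake, non-case), c = 472 (Low intake, case), d = 770.
OR = (2315·770)/(356·472) = 1782550/168032 = 10.60840
Risk in exposed = 2315/2671 = 0.86672; risk in unexposed = 472/1242 = 0.38003; RR = 2.28064
OR/RR = 10.60840 / 2.28064 = 4.65150
The outcome is not rare, so the OR lies further from 1 than the RR.

4.65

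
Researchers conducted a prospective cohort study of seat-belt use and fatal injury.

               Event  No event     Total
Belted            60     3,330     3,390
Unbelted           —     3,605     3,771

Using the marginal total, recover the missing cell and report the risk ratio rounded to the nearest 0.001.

The missing cell is in the unexposed row: 3771 − 3605 = 166.
So a = 60, b = 3330, c = 166, d = 3605.
RR = [a/(a+b)] / [c/(c+d)] = (60/3390) / (166/3771) = 0.01770/0.04402 = 0.40207

0.402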